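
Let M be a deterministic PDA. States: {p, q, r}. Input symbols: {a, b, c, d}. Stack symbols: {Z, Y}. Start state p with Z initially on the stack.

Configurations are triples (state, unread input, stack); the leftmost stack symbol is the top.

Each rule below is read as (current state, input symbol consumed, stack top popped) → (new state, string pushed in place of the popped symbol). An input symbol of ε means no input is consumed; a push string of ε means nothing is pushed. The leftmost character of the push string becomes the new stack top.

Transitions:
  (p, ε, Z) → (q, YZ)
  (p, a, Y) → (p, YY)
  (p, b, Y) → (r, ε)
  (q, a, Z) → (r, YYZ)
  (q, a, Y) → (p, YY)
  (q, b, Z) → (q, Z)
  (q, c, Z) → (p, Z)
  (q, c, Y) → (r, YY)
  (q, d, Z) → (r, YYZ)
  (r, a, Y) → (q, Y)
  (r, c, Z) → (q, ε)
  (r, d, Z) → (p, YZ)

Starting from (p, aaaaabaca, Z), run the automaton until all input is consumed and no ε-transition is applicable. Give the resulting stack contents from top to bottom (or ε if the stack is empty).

YYYYYYZ

(p, aaaaabaca, Z)
  ε-move, top Z: go to q, push YZ → (q, aaaaabaca, YZ)
  read a, top Y: go to p, push YY → (p, aaaabaca, YYZ)
  read a, top Y: go to p, push YY → (p, aaabaca, YYYZ)
  read a, top Y: go to p, push YY → (p, aabaca, YYYYZ)
  read a, top Y: go to p, push YY → (p, abaca, YYYYYZ)
  read a, top Y: go to p, push YY → (p, baca, YYYYYYZ)
  read b, top Y: go to r, push ε → (r, aca, YYYYYZ)
  read a, top Y: go to q, push Y → (q, ca, YYYYYZ)
  read c, top Y: go to r, push YY → (r, a, YYYYYYZ)
  read a, top Y: go to q, push Y → (q, ε, YYYYYYZ)
All input consumed in state q with stack YYYYYYZ.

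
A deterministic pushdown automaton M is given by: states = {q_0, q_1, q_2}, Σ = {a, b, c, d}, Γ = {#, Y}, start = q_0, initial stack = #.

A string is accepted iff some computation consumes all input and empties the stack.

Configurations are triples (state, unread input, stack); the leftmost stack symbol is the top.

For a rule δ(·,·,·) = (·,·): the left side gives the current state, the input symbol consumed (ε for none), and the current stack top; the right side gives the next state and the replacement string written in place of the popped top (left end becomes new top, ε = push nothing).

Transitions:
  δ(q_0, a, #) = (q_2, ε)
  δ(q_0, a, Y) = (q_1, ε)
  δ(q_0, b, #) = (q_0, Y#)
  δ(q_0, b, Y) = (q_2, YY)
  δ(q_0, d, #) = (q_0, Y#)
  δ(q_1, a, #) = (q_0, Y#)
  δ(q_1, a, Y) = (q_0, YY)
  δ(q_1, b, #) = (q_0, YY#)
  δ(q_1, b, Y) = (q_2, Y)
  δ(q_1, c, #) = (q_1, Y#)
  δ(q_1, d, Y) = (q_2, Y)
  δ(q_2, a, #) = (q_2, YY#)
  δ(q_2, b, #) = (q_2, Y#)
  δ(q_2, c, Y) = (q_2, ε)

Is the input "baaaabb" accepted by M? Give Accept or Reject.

Reject

(q_0, baaaabb, #)
  read b, top #: go to q_0, push Y# → (q_0, aaaabb, Y#)
  read a, top Y: go to q_1, push ε → (q_1, aaabb, #)
  read a, top #: go to q_0, push Y# → (q_0, aabb, Y#)
  read a, top Y: go to q_1, push ε → (q_1, abb, #)
  read a, top #: go to q_0, push Y# → (q_0, bb, Y#)
  read b, top Y: go to q_2, push YY → (q_2, b, YY#)
No transition applies at (q_2, b, YY#); input not fully consumed.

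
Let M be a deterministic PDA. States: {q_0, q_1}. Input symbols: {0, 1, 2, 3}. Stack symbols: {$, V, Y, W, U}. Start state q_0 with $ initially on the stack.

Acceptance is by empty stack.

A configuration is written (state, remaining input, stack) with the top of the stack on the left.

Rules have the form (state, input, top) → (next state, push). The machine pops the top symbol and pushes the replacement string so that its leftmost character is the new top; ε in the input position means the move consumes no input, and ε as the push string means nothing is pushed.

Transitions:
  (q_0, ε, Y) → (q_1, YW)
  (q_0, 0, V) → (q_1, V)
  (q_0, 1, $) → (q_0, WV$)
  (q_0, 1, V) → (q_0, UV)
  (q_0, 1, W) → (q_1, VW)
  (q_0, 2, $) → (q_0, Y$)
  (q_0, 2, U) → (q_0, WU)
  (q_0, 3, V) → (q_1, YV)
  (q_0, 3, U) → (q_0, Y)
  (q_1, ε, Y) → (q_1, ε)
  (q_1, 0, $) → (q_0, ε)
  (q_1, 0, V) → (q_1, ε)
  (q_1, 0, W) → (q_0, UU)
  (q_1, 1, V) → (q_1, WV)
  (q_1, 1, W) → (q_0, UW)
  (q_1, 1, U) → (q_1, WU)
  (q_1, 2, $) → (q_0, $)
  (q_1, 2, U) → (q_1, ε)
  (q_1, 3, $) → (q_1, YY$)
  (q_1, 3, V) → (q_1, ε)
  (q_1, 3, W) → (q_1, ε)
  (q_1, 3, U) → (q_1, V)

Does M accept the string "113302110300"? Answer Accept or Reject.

(q_0, 113302110300, $)
  read 1, top $: go to q_0, push WV$ → (q_0, 13302110300, WV$)
  read 1, top W: go to q_1, push VW → (q_1, 3302110300, VWV$)
  read 3, top V: go to q_1, push ε → (q_1, 302110300, WV$)
  read 3, top W: go to q_1, push ε → (q_1, 02110300, V$)
  read 0, top V: go to q_1, push ε → (q_1, 2110300, $)
  read 2, top $: go to q_0, push $ → (q_0, 110300, $)
  read 1, top $: go to q_0, push WV$ → (q_0, 10300, WV$)
  read 1, top W: go to q_1, push VW → (q_1, 0300, VWV$)
  read 0, top V: go to q_1, push ε → (q_1, 300, WV$)
  read 3, top W: go to q_1, push ε → (q_1, 00, V$)
  read 0, top V: go to q_1, push ε → (q_1, 0, $)
  read 0, top $: go to q_0, push ε → (q_0, ε, ε)
All input consumed and the stack is empty.

Accept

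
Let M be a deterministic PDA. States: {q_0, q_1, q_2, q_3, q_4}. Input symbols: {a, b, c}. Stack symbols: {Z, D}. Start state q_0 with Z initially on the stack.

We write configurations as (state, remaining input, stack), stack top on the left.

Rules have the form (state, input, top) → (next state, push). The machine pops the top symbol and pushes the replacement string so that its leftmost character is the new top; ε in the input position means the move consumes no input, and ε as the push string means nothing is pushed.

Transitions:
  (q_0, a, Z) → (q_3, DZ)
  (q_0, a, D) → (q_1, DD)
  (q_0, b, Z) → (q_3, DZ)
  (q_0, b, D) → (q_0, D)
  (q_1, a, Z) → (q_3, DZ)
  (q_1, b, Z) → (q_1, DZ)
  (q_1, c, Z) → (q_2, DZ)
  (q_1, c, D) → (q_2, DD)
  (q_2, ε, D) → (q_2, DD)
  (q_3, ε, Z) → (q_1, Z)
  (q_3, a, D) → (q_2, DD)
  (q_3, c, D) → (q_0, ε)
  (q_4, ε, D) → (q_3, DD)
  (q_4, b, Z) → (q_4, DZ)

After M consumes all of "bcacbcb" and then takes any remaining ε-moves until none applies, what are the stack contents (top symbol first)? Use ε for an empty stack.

DZ

(q_0, bcacbcb, Z) ⊢ (q_3, cacbcb, DZ) ⊢ (q_0, acbcb, Z) ⊢ (q_3, cbcb, DZ) ⊢ (q_0, bcb, Z) ⊢ (q_3, cb, DZ) ⊢ (q_0, b, Z) ⊢ (q_3, ε, DZ)
All input consumed in state q_3 with stack DZ.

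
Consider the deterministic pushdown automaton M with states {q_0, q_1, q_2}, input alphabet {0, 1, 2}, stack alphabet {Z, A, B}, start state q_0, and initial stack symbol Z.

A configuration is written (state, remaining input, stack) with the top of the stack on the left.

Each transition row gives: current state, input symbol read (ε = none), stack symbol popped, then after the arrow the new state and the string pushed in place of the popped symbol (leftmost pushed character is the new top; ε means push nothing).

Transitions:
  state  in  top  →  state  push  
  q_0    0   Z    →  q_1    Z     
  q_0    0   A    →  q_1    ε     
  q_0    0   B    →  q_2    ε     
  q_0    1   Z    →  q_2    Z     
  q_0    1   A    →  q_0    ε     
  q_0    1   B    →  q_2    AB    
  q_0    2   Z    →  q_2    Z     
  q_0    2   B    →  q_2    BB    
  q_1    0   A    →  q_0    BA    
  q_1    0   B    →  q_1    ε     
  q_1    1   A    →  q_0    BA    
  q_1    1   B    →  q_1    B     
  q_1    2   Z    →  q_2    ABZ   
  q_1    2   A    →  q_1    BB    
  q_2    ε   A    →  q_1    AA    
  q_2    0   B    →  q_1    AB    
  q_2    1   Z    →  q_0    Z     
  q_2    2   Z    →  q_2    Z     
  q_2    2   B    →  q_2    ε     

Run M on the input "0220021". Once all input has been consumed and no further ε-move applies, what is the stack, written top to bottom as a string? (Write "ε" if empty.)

BBBZ

(q_0, 0220021, Z)
  read 0, top Z: go to q_1, push Z → (q_1, 220021, Z)
  read 2, top Z: go to q_2, push ABZ → (q_2, 20021, ABZ)
  ε-move, top A: go to q_1, push AA → (q_1, 20021, AABZ)
  read 2, top A: go to q_1, push BB → (q_1, 0021, BBABZ)
  read 0, top B: go to q_1, push ε → (q_1, 021, BABZ)
  read 0, top B: go to q_1, push ε → (q_1, 21, ABZ)
  read 2, top A: go to q_1, push BB → (q_1, 1, BBBZ)
  read 1, top B: go to q_1, push B → (q_1, ε, BBBZ)
All input consumed in state q_1 with stack BBBZ.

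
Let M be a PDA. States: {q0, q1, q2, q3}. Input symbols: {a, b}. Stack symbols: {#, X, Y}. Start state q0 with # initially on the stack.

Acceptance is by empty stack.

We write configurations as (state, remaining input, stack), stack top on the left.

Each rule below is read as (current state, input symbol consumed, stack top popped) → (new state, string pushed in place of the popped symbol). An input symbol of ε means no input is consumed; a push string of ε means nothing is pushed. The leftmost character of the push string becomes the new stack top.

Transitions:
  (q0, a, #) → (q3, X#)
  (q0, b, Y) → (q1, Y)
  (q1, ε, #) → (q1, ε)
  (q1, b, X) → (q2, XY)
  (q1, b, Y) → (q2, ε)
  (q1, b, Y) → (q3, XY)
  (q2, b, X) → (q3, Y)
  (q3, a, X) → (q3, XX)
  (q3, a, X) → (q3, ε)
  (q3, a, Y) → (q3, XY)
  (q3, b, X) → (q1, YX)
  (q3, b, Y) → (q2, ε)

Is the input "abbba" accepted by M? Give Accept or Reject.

Reject

No computation consumes all input and empties the stack.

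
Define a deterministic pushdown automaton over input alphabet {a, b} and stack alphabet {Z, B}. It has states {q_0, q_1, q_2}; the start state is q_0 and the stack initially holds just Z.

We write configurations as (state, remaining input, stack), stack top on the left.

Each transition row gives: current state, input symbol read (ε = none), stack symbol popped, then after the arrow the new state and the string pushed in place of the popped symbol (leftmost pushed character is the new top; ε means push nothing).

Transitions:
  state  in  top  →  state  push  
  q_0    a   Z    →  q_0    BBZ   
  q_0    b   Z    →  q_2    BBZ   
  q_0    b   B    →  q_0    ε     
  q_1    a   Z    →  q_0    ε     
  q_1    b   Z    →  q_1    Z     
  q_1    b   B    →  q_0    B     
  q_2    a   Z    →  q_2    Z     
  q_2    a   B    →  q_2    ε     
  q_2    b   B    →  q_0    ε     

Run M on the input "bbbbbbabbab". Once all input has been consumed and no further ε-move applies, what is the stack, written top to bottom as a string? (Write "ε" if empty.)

(q_0, bbbbbbabbab, Z) ⊢ (q_2, bbbbbabbab, BBZ) ⊢ (q_0, bbbbabbab, BZ) ⊢ (q_0, bbbabbab, Z) ⊢ (q_2, bbabbab, BBZ) ⊢ (q_0, babbab, BZ) ⊢ (q_0, abbab, Z) ⊢ (q_0, bbab, BBZ) ⊢ (q_0, bab, BZ) ⊢ (q_0, ab, Z) ⊢ (q_0, b, BBZ) ⊢ (q_0, ε, BZ)
All input consumed in state q_0 with stack BZ.

BZ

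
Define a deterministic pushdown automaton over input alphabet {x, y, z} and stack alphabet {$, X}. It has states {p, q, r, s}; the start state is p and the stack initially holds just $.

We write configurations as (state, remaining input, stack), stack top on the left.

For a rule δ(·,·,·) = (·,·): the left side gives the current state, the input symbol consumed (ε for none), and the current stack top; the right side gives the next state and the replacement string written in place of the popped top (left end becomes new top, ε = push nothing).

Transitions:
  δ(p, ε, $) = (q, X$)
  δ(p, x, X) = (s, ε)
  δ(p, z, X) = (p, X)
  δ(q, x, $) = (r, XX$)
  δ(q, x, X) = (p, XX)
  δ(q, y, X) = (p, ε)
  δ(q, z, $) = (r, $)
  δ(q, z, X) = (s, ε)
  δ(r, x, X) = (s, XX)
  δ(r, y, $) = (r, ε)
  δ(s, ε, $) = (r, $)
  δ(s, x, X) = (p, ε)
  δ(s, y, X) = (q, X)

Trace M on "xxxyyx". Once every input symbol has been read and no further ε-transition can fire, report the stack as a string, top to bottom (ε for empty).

(p, xxxyyx, $) ⊢ (q, xxxyyx, X$) ⊢ (p, xxyyx, XX$) ⊢ (s, xyyx, X$) ⊢ (p, yyx, $) ⊢ (q, yyx, X$) ⊢ (p, yx, $) ⊢ (q, yx, X$) ⊢ (p, x, $) ⊢ (q, x, X$) ⊢ (p, ε, XX$)
All input consumed in state p with stack XX$.

XX$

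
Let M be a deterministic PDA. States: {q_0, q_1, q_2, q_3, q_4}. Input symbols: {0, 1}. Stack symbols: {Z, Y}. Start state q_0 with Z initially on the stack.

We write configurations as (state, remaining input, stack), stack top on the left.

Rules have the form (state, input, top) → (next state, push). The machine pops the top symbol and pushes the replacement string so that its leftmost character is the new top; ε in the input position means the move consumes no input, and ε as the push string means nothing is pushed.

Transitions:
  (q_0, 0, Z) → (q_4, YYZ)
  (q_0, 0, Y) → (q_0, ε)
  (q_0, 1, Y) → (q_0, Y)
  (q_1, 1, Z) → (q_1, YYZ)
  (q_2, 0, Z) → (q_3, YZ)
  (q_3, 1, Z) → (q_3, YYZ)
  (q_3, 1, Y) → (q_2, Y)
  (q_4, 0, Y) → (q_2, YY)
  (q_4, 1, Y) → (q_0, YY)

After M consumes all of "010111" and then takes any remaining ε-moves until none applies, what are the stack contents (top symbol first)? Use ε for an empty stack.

YYZ

(q_0, 010111, Z) ⊢ (q_4, 10111, YYZ) ⊢ (q_0, 0111, YYYZ) ⊢ (q_0, 111, YYZ) ⊢ (q_0, 11, YYZ) ⊢ (q_0, 1, YYZ) ⊢ (q_0, ε, YYZ)
All input consumed in state q_0 with stack YYZ.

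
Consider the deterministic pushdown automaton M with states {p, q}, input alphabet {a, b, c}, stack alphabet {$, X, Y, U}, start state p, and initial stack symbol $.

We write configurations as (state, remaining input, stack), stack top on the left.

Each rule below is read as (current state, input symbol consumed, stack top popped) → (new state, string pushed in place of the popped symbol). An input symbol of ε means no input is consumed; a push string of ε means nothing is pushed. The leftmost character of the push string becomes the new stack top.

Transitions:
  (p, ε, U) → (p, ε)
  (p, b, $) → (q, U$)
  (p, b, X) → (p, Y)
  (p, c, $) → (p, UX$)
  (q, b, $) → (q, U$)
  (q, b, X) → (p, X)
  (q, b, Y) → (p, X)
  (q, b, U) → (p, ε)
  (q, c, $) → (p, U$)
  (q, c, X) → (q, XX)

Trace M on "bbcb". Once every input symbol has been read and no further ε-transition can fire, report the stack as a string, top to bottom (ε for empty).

Y$

(p, bbcb, $)
  read b, top $: go to q, push U$ → (q, bcb, U$)
  read b, top U: go to p, push ε → (p, cb, $)
  read c, top $: go to p, push UX$ → (p, b, UX$)
  ε-move, top U: go to p, push ε → (p, b, X$)
  read b, top X: go to p, push Y → (p, ε, Y$)
All input consumed in state p with stack Y$.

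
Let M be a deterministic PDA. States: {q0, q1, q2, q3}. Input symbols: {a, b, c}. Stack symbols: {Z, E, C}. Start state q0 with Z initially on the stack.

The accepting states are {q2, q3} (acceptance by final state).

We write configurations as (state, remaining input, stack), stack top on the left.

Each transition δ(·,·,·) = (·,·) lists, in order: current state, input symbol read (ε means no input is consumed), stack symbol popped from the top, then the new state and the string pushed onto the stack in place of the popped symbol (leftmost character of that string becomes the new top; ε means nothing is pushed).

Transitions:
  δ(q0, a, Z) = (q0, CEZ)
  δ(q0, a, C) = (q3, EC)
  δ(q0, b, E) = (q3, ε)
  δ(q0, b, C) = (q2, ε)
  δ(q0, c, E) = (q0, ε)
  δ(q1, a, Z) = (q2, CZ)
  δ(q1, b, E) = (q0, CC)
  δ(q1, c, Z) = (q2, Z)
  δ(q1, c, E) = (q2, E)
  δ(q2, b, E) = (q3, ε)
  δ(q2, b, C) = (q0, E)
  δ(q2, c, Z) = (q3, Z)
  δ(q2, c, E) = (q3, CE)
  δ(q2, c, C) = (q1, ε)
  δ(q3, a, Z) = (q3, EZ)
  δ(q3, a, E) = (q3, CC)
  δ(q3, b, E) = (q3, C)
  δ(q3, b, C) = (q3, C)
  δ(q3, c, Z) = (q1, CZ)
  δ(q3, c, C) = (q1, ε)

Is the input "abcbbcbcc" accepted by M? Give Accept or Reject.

(q0, abcbbcbcc, Z)
  read a, top Z: go to q0, push CEZ → (q0, bcbbcbcc, CEZ)
  read b, top C: go to q2, push ε → (q2, cbbcbcc, EZ)
  read c, top E: go to q3, push CE → (q3, bbcbcc, CEZ)
  read b, top C: go to q3, push C → (q3, bcbcc, CEZ)
  read b, top C: go to q3, push C → (q3, cbcc, CEZ)
  read c, top C: go to q1, push ε → (q1, bcc, EZ)
  read b, top E: go to q0, push CC → (q0, cc, CCZ)
No transition applies at (q0, cc, CCZ); input not fully consumed.

Reject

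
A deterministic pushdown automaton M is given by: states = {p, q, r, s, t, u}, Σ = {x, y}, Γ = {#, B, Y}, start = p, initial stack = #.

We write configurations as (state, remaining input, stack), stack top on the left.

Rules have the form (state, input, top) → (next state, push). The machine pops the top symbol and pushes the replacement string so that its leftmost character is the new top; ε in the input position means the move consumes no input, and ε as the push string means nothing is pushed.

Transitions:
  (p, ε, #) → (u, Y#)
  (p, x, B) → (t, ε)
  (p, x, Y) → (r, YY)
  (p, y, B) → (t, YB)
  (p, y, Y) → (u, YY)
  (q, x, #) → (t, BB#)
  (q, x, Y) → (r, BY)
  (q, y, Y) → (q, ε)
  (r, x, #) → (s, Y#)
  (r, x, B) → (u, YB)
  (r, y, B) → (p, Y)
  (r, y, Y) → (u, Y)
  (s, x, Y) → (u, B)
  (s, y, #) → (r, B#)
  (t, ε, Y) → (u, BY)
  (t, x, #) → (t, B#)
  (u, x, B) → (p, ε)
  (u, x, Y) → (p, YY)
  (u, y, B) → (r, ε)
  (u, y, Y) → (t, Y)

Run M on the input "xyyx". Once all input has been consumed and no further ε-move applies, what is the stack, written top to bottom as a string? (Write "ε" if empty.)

YYY#

(p, xyyx, #) ⊢ (u, xyyx, Y#) ⊢ (p, yyx, YY#) ⊢ (u, yx, YYY#) ⊢ (t, x, YYY#) ⊢ (u, x, BYYY#) ⊢ (p, ε, YYY#)
All input consumed in state p with stack YYY#.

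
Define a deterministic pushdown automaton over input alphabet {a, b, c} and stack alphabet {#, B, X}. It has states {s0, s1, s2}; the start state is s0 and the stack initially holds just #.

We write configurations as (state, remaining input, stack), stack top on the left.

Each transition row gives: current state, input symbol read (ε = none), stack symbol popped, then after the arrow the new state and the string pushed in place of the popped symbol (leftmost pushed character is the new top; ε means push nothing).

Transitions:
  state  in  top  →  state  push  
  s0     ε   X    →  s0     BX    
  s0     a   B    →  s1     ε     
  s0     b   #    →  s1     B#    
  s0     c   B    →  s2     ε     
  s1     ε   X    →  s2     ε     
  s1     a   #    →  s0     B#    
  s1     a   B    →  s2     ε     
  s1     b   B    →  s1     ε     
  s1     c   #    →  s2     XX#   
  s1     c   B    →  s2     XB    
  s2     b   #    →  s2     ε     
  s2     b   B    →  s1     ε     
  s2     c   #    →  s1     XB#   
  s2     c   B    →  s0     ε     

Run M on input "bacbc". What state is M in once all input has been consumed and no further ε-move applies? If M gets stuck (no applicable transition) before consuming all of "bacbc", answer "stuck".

(s0, bacbc, #) ⊢ (s1, acbc, B#) ⊢ (s2, cbc, #) ⊢ (s1, bc, XB#) ⊢ (s2, bc, B#) ⊢ (s1, c, #) ⊢ (s2, ε, XX#)
All input consumed; M is in state s2.

s2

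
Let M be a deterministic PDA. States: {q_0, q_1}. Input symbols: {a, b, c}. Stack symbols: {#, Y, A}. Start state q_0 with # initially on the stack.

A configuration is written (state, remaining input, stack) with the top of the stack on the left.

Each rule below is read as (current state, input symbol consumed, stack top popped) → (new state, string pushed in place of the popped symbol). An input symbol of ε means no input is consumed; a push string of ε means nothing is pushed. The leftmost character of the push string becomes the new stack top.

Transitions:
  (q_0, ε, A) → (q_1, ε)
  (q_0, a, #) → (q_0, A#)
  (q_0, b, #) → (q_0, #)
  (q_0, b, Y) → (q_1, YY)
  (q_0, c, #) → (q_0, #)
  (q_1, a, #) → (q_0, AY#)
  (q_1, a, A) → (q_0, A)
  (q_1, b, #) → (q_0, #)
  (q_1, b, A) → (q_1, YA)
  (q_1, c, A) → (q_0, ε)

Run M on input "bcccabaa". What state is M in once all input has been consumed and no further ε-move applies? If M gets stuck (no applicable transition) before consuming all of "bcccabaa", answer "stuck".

(q_0, bcccabaa, #)
  read b, top #: go to q_0, push # → (q_0, cccabaa, #)
  read c, top #: go to q_0, push # → (q_0, ccabaa, #)
  read c, top #: go to q_0, push # → (q_0, cabaa, #)
  read c, top #: go to q_0, push # → (q_0, abaa, #)
  read a, top #: go to q_0, push A# → (q_0, baa, A#)
  ε-move, top A: go to q_1, push ε → (q_1, baa, #)
  read b, top #: go to q_0, push # → (q_0, aa, #)
  read a, top #: go to q_0, push A# → (q_0, a, A#)
  ε-move, top A: go to q_1, push ε → (q_1, a, #)
  read a, top #: go to q_0, push AY# → (q_0, ε, AY#)
  ε-move, top A: go to q_1, push ε → (q_1, ε, Y#)
All input consumed; M is in state q_1.

q_1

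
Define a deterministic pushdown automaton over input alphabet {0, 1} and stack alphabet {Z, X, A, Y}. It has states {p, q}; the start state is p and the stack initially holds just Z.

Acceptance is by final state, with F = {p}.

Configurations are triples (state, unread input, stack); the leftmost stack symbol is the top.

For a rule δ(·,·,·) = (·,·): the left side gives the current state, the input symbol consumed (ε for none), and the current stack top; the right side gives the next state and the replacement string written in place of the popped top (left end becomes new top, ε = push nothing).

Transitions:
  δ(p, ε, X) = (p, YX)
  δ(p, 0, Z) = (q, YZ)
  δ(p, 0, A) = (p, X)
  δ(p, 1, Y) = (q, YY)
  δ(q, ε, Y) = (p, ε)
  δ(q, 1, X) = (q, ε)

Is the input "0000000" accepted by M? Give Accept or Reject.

Accept

(p, 0000000, Z)
  read 0, top Z: go to q, push YZ → (q, 000000, YZ)
  ε-move, top Y: go to p, push ε → (p, 000000, Z)
  read 0, top Z: go to q, push YZ → (q, 00000, YZ)
  ε-move, top Y: go to p, push ε → (p, 00000, Z)
  read 0, top Z: go to q, push YZ → (q, 0000, YZ)
  ε-move, top Y: go to p, push ε → (p, 0000, Z)
  read 0, top Z: go to q, push YZ → (q, 000, YZ)
  ε-move, top Y: go to p, push ε → (p, 000, Z)
  read 0, top Z: go to q, push YZ → (q, 00, YZ)
  ε-move, top Y: go to p, push ε → (p, 00, Z)
  read 0, top Z: go to q, push YZ → (q, 0, YZ)
  ε-move, top Y: go to p, push ε → (p, 0, Z)
  read 0, top Z: go to q, push YZ → (q, ε, YZ)
  ε-move, top Y: go to p, push ε → (p, ε, Z)
All input consumed; state p ∈ F.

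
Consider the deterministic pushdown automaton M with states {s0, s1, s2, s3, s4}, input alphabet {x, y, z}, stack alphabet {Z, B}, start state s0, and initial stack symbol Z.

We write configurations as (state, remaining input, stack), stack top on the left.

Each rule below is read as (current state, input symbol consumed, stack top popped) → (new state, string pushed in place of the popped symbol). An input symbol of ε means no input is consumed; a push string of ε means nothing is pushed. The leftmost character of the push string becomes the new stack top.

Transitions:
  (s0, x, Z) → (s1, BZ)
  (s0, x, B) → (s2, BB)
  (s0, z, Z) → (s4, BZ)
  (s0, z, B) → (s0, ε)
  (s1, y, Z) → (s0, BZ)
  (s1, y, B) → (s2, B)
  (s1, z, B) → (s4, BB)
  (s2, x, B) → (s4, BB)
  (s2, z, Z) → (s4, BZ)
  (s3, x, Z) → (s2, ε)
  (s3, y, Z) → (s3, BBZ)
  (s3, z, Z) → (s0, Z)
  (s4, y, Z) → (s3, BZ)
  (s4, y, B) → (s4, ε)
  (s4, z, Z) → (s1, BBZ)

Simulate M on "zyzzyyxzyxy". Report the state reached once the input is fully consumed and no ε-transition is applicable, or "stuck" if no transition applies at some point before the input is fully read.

(s0, zyzzyyxzyxy, Z)
  read z, top Z: go to s4, push BZ → (s4, yzzyyxzyxy, BZ)
  read y, top B: go to s4, push ε → (s4, zzyyxzyxy, Z)
  read z, top Z: go to s1, push BBZ → (s1, zyyxzyxy, BBZ)
  read z, top B: go to s4, push BB → (s4, yyxzyxy, BBBZ)
  read y, top B: go to s4, push ε → (s4, yxzyxy, BBZ)
  read y, top B: go to s4, push ε → (s4, xzyxy, BZ)
No transition for (s4, x, top B); M blocks with input xzyxy remaining.

stuck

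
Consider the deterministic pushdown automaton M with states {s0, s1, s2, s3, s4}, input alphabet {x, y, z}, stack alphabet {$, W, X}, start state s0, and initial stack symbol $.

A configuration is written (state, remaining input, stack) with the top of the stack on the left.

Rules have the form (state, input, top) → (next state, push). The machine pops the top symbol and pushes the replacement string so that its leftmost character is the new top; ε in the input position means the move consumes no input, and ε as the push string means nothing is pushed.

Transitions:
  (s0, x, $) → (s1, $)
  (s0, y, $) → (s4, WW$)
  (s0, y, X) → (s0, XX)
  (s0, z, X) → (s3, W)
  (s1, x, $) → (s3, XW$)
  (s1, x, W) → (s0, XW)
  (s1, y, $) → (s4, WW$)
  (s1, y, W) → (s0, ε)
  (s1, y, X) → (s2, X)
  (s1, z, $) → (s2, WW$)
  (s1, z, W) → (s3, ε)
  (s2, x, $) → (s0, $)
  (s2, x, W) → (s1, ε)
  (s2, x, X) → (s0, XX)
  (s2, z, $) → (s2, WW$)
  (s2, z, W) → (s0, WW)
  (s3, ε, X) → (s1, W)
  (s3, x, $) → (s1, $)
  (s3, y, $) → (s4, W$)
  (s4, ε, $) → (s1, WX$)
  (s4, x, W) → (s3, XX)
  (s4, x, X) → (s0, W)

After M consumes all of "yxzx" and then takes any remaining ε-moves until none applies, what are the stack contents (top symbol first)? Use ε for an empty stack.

(s0, yxzx, $) ⊢ (s4, xzx, WW$) ⊢ (s3, zx, XXW$) ⊢ (s1, zx, WXW$) ⊢ (s3, x, XW$) ⊢ (s1, x, WW$) ⊢ (s0, ε, XWW$)
All input consumed in state s0 with stack XWW$.

XWW$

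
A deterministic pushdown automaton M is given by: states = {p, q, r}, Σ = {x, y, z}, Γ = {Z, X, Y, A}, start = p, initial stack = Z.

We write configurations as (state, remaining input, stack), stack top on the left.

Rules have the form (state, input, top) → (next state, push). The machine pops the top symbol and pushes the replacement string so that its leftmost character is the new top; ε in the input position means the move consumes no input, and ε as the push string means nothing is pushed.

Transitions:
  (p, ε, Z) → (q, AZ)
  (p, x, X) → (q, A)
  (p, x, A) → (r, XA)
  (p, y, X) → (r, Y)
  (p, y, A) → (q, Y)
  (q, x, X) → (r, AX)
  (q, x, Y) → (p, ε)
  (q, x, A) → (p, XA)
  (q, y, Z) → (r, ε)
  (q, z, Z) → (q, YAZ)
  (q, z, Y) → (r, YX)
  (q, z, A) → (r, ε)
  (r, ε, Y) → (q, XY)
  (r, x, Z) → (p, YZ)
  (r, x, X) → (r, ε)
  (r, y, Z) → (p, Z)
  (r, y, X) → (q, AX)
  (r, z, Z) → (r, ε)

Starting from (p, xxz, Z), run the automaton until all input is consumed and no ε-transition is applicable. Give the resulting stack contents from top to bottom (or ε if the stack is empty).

AZ

(p, xxz, Z)
  ε-move, top Z: go to q, push AZ → (q, xxz, AZ)
  read x, top A: go to p, push XA → (p, xz, XAZ)
  read x, top X: go to q, push A → (q, z, AAZ)
  read z, top A: go to r, push ε → (r, ε, AZ)
All input consumed in state r with stack AZ.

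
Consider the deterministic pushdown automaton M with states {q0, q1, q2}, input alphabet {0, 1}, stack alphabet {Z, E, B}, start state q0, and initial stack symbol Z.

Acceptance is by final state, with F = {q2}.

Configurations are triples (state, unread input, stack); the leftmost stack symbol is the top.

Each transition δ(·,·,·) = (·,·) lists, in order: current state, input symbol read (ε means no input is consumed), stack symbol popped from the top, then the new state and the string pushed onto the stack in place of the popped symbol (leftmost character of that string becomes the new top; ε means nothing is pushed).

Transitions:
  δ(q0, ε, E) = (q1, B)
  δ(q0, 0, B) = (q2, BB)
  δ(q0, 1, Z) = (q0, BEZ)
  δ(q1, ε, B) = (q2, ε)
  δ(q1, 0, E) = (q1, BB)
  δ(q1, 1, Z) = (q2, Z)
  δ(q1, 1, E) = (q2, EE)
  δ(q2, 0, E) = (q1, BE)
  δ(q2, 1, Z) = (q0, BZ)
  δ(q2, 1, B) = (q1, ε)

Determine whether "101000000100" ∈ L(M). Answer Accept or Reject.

Reject

(q0, 101000000100, Z)
  read 1, top Z: go to q0, push BEZ → (q0, 01000000100, BEZ)
  read 0, top B: go to q2, push BB → (q2, 1000000100, BBEZ)
  read 1, top B: go to q1, push ε → (q1, 000000100, BEZ)
  ε-move, top B: go to q2, push ε → (q2, 000000100, EZ)
  read 0, top E: go to q1, push BE → (q1, 00000100, BEZ)
  ε-move, top B: go to q2, push ε → (q2, 00000100, EZ)
  read 0, top E: go to q1, push BE → (q1, 0000100, BEZ)
  ε-move, top B: go to q2, push ε → (q2, 0000100, EZ)
  read 0, top E: go to q1, push BE → (q1, 000100, BEZ)
  ε-move, top B: go to q2, push ε → (q2, 000100, EZ)
  read 0, top E: go to q1, push BE → (q1, 00100, BEZ)
  ε-move, top B: go to q2, push ε → (q2, 00100, EZ)
  read 0, top E: go to q1, push BE → (q1, 0100, BEZ)
  ε-move, top B: go to q2, push ε → (q2, 0100, EZ)
  read 0, top E: go to q1, push BE → (q1, 100, BEZ)
  ε-move, top B: go to q2, push ε → (q2, 100, EZ)
No transition applies at (q2, 100, EZ); input not fully consumed.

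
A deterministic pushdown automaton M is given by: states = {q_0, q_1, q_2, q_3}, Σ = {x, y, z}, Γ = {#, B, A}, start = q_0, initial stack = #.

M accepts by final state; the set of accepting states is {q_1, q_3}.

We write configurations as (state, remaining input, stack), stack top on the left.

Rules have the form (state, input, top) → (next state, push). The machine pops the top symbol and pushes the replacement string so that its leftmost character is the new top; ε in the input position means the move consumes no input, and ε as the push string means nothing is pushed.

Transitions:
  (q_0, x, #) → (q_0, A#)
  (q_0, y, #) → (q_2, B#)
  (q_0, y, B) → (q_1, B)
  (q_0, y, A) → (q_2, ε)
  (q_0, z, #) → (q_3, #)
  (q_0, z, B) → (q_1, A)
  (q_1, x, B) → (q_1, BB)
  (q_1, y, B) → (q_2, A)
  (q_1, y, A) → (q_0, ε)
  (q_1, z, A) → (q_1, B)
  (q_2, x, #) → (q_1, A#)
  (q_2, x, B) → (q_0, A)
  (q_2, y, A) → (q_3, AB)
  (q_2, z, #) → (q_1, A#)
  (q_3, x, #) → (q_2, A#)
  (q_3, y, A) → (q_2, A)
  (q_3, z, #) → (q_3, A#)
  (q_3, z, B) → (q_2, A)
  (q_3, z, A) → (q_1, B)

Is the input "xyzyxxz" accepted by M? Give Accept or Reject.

(q_0, xyzyxxz, #) ⊢ (q_0, yzyxxz, A#) ⊢ (q_2, zyxxz, #) ⊢ (q_1, yxxz, A#) ⊢ (q_0, xxz, #) ⊢ (q_0, xz, A#)
No transition applies at (q_0, xz, A#); input not fully consumed.

Reject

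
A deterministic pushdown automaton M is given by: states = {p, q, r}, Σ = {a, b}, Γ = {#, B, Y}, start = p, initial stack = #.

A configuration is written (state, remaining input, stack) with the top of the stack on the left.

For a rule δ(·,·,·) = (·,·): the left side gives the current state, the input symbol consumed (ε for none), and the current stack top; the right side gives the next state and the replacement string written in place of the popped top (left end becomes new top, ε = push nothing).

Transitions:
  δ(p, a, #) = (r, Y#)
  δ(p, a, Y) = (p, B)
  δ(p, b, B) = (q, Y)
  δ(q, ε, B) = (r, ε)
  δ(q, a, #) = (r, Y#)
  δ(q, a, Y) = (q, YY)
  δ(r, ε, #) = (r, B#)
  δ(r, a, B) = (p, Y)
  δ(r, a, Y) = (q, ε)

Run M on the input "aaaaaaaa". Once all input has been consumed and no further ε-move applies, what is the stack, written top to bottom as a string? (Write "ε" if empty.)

#

(p, aaaaaaaa, #) ⊢ (r, aaaaaaa, Y#) ⊢ (q, aaaaaa, #) ⊢ (r, aaaaa, Y#) ⊢ (q, aaaa, #) ⊢ (r, aaa, Y#) ⊢ (q, aa, #) ⊢ (r, a, Y#) ⊢ (q, ε, #)
All input consumed in state q with stack #.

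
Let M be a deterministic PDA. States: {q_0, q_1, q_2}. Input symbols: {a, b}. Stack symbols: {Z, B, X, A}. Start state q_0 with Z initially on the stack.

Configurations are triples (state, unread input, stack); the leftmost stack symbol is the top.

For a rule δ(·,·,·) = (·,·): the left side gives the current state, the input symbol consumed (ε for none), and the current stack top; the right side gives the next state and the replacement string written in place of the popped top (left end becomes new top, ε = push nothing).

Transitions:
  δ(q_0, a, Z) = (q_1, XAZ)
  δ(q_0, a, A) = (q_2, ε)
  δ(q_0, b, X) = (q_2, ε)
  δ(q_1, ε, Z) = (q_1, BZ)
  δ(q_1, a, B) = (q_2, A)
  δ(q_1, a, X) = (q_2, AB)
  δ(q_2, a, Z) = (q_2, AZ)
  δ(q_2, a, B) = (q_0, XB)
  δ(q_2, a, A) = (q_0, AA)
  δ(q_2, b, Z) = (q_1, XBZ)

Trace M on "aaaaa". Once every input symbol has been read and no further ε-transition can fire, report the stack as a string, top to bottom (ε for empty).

(q_0, aaaaa, Z)
  read a, top Z: go to q_1, push XAZ → (q_1, aaaa, XAZ)
  read a, top X: go to q_2, push AB → (q_2, aaa, ABAZ)
  read a, top A: go to q_0, push AA → (q_0, aa, AABAZ)
  read a, top A: go to q_2, push ε → (q_2, a, ABAZ)
  read a, top A: go to q_0, push AA → (q_0, ε, AABAZ)
All input consumed in state q_0 with stack AABAZ.

AABAZ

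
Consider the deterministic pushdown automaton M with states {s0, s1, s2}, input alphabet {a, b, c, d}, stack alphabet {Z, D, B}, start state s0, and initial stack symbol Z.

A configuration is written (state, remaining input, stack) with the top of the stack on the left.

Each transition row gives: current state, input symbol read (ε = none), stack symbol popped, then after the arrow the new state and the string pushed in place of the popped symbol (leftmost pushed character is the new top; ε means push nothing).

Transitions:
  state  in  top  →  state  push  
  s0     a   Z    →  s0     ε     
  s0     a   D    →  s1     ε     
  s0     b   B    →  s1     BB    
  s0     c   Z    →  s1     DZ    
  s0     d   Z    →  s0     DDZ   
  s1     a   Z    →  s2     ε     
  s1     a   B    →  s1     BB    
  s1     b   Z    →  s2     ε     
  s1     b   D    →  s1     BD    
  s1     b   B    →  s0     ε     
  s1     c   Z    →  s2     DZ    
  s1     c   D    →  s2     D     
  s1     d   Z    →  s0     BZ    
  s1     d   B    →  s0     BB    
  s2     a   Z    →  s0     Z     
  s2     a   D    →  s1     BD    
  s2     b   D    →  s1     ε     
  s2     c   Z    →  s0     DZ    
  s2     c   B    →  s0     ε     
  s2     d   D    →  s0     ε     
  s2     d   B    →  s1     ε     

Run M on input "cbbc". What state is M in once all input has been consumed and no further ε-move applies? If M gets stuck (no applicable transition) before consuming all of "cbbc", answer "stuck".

stuck

(s0, cbbc, Z) ⊢ (s1, bbc, DZ) ⊢ (s1, bc, BDZ) ⊢ (s0, c, DZ)
No transition for (s0, c, top D); M blocks with input c remaining.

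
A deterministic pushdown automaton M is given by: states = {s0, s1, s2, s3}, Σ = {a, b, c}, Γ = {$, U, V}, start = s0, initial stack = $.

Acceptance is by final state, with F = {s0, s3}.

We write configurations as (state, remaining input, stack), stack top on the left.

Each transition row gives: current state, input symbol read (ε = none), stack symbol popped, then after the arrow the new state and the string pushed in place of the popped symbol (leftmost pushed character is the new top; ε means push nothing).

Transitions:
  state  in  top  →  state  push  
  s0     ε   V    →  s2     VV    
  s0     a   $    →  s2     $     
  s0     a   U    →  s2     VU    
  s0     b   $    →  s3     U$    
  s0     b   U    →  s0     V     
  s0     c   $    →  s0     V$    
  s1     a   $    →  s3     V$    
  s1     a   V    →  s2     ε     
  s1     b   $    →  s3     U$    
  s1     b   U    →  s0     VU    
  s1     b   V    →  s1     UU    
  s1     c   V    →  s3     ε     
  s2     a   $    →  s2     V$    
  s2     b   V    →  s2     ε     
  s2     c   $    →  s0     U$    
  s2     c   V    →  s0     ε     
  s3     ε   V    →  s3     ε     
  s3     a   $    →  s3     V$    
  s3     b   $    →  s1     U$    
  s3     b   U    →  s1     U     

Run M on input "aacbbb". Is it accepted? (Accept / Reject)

(s0, aacbbb, $) ⊢ (s2, acbbb, $) ⊢ (s2, cbbb, V$) ⊢ (s0, bbb, $) ⊢ (s3, bb, U$) ⊢ (s1, b, U$) ⊢ (s0, ε, VU$)
All input consumed; state s0 ∈ F.

Accept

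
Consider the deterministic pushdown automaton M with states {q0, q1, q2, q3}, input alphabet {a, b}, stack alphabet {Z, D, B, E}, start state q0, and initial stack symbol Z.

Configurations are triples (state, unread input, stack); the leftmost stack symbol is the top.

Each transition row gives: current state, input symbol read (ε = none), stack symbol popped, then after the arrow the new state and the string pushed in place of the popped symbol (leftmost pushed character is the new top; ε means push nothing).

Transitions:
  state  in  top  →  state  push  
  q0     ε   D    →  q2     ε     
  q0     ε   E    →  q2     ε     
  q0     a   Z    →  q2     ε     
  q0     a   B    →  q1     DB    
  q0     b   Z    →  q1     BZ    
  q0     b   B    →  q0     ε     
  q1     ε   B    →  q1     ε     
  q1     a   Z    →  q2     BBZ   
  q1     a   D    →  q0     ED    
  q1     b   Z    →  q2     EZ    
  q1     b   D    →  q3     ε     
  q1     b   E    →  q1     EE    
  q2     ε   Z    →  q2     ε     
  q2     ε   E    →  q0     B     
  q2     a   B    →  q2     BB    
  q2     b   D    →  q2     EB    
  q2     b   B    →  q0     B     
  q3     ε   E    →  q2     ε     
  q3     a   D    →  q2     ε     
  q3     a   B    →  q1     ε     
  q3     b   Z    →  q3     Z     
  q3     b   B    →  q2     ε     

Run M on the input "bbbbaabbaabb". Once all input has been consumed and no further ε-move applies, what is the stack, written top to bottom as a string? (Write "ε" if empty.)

(q0, bbbbaabbaabb, Z)
  read b, top Z: go to q1, push BZ → (q1, bbbaabbaabb, BZ)
  ε-move, top B: go to q1, push ε → (q1, bbbaabbaabb, Z)
  read b, top Z: go to q2, push EZ → (q2, bbaabbaabb, EZ)
  ε-move, top E: go to q0, push B → (q0, bbaabbaabb, BZ)
  read b, top B: go to q0, push ε → (q0, baabbaabb, Z)
  read b, top Z: go to q1, push BZ → (q1, aabbaabb, BZ)
  ε-move, top B: go to q1, push ε → (q1, aabbaabb, Z)
  read a, top Z: go to q2, push BBZ → (q2, abbaabb, BBZ)
  read a, top B: go to q2, push BB → (q2, bbaabb, BBBZ)
  read b, top B: go to q0, push B → (q0, baabb, BBBZ)
  read b, top B: go to q0, push ε → (q0, aabb, BBZ)
  read a, top B: go to q1, push DB → (q1, abb, DBBZ)
  read a, top D: go to q0, push ED → (q0, bb, EDBBZ)
  ε-move, top E: go to q2, push ε → (q2, bb, DBBZ)
  read b, top D: go to q2, push EB → (q2, b, EBBBZ)
  ε-move, top E: go to q0, push B → (q0, b, BBBBZ)
  read b, top B: go to q0, push ε → (q0, ε, BBBZ)
All input consumed in state q0 with stack BBBZ.

BBBZ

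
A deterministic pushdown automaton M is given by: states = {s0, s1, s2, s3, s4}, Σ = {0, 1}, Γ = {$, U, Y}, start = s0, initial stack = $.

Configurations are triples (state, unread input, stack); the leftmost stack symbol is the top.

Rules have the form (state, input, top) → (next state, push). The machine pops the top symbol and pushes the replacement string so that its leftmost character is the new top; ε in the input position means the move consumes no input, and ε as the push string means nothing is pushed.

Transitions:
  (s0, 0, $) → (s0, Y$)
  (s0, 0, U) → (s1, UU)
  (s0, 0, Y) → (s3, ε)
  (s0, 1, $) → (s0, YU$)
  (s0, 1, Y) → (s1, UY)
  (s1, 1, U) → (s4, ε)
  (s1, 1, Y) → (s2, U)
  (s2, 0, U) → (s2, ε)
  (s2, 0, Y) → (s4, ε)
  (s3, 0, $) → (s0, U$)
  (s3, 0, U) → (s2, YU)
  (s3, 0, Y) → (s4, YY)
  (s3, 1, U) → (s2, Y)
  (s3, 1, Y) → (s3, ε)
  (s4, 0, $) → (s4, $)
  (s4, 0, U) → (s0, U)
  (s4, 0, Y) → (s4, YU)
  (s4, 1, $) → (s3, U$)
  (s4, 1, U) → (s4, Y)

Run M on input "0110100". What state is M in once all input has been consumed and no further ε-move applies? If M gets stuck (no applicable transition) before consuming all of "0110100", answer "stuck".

(s0, 0110100, $)
  read 0, top $: go to s0, push Y$ → (s0, 110100, Y$)
  read 1, top Y: go to s1, push UY → (s1, 10100, UY$)
  read 1, top U: go to s4, push ε → (s4, 0100, Y$)
  read 0, top Y: go to s4, push YU → (s4, 100, YU$)
No transition for (s4, 1, top Y); M blocks with input 100 remaining.

stuck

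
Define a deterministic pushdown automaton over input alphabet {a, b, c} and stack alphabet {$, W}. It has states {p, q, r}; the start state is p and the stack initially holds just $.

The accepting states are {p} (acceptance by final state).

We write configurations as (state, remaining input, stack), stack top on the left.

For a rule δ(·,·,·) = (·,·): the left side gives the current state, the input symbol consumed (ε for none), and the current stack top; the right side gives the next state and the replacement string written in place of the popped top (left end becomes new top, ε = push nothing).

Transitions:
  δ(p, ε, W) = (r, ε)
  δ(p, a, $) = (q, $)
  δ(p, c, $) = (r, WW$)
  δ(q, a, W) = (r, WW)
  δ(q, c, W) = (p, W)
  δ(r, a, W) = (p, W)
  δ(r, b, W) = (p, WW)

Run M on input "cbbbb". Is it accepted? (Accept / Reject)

(p, cbbbb, $)
  read c, top $: go to r, push WW$ → (r, bbbb, WW$)
  read b, top W: go to p, push WW → (p, bbb, WWW$)
  ε-move, top W: go to r, push ε → (r, bbb, WW$)
  read b, top W: go to p, push WW → (p, bb, WWW$)
  ε-move, top W: go to r, push ε → (r, bb, WW$)
  read b, top W: go to p, push WW → (p, b, WWW$)
  ε-move, top W: go to r, push ε → (r, b, WW$)
  read b, top W: go to p, push WW → (p, ε, WWW$)
All input consumed; state p ∈ F.

Accept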